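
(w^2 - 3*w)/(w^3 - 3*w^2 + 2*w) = (w - 3)/(w^2 - 3*w + 2)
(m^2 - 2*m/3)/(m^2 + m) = (m - 2/3)/(m + 1)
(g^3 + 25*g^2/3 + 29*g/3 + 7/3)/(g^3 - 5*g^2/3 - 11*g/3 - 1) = (g + 7)/(g - 3)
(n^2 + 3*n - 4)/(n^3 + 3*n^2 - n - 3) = (n + 4)/(n^2 + 4*n + 3)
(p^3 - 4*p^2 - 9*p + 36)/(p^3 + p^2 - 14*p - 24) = (p - 3)/(p + 2)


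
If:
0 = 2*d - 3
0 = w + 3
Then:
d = 3/2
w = -3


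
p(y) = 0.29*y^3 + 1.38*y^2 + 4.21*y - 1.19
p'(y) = 0.87*y^2 + 2.76*y + 4.21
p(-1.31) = -4.99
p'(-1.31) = 2.09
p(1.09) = 5.41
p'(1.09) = 8.25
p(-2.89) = -8.83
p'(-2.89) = 3.50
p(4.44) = 70.09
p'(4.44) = 33.62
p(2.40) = 20.87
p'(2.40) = 15.85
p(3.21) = 36.14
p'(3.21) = 22.03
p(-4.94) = -23.27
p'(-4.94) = 11.81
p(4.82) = 83.64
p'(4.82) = 37.73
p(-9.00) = -138.71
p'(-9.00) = 49.84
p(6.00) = 136.39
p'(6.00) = 52.09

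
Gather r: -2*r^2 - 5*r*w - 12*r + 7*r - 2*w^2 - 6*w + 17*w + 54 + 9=-2*r^2 + r*(-5*w - 5) - 2*w^2 + 11*w + 63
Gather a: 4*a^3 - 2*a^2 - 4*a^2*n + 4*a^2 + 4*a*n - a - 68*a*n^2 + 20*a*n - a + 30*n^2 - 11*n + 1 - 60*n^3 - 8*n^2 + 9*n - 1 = 4*a^3 + a^2*(2 - 4*n) + a*(-68*n^2 + 24*n - 2) - 60*n^3 + 22*n^2 - 2*n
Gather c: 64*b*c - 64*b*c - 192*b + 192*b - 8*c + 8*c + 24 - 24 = 0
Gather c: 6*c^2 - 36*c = 6*c^2 - 36*c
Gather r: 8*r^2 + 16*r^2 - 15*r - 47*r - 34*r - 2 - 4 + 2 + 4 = 24*r^2 - 96*r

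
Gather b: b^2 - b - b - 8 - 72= b^2 - 2*b - 80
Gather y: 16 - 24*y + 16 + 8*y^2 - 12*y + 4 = 8*y^2 - 36*y + 36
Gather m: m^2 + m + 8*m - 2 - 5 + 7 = m^2 + 9*m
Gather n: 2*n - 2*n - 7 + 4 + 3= 0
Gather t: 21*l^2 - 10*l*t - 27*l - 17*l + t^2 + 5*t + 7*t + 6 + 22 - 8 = 21*l^2 - 44*l + t^2 + t*(12 - 10*l) + 20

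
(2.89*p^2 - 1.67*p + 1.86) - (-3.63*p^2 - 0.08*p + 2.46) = 6.52*p^2 - 1.59*p - 0.6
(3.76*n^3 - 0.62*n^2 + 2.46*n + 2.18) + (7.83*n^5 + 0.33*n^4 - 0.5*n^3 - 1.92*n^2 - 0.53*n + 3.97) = 7.83*n^5 + 0.33*n^4 + 3.26*n^3 - 2.54*n^2 + 1.93*n + 6.15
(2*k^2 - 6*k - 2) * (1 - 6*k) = -12*k^3 + 38*k^2 + 6*k - 2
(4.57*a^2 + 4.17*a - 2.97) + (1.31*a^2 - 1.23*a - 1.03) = 5.88*a^2 + 2.94*a - 4.0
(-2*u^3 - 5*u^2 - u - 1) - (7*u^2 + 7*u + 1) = -2*u^3 - 12*u^2 - 8*u - 2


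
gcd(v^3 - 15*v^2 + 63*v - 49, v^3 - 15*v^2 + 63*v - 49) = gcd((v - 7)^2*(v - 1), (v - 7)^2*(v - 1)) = v^3 - 15*v^2 + 63*v - 49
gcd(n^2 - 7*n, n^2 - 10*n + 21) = n - 7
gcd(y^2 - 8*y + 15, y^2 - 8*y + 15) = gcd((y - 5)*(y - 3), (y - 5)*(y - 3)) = y^2 - 8*y + 15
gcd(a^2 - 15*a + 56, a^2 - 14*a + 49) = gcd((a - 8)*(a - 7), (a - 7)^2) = a - 7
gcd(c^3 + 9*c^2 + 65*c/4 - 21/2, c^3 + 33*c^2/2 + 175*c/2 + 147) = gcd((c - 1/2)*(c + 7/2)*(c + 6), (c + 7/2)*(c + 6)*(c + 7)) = c^2 + 19*c/2 + 21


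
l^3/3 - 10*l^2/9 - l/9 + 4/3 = (l/3 + 1/3)*(l - 3)*(l - 4/3)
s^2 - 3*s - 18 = (s - 6)*(s + 3)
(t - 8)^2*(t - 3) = t^3 - 19*t^2 + 112*t - 192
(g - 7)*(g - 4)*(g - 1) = g^3 - 12*g^2 + 39*g - 28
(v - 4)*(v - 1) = v^2 - 5*v + 4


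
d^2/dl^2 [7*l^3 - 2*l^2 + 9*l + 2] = 42*l - 4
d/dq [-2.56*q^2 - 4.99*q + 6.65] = -5.12*q - 4.99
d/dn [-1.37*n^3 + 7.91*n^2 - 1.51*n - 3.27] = -4.11*n^2 + 15.82*n - 1.51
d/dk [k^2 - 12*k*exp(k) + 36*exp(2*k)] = -12*k*exp(k) + 2*k + 72*exp(2*k) - 12*exp(k)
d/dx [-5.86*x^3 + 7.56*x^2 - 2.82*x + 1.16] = -17.58*x^2 + 15.12*x - 2.82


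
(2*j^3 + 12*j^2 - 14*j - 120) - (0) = 2*j^3 + 12*j^2 - 14*j - 120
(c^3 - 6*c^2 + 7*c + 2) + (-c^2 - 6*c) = c^3 - 7*c^2 + c + 2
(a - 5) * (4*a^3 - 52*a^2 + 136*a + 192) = 4*a^4 - 72*a^3 + 396*a^2 - 488*a - 960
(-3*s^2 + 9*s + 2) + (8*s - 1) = -3*s^2 + 17*s + 1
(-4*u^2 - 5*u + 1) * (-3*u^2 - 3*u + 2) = 12*u^4 + 27*u^3 + 4*u^2 - 13*u + 2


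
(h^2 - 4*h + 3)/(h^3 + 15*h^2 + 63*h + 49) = (h^2 - 4*h + 3)/(h^3 + 15*h^2 + 63*h + 49)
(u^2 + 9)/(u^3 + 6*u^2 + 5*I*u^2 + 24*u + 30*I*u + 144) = (u + 3*I)/(u^2 + u*(6 + 8*I) + 48*I)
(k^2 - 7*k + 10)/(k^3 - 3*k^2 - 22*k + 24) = (k^2 - 7*k + 10)/(k^3 - 3*k^2 - 22*k + 24)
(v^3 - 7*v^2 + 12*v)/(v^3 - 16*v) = (v - 3)/(v + 4)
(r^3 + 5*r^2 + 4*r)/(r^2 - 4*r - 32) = r*(r + 1)/(r - 8)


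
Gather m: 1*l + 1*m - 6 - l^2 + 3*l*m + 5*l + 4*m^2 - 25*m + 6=-l^2 + 6*l + 4*m^2 + m*(3*l - 24)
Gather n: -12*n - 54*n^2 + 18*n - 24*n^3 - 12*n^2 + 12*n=-24*n^3 - 66*n^2 + 18*n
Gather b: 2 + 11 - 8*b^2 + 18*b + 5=-8*b^2 + 18*b + 18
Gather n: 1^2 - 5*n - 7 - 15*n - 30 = -20*n - 36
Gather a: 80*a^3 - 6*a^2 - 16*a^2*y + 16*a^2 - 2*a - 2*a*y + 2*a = 80*a^3 + a^2*(10 - 16*y) - 2*a*y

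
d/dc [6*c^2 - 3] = 12*c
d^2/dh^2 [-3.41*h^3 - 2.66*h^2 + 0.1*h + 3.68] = -20.46*h - 5.32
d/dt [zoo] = 0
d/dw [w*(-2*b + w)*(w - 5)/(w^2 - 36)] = (-10*b*w^2 + 144*b*w - 360*b + w^4 - 108*w^2 + 360*w)/(w^4 - 72*w^2 + 1296)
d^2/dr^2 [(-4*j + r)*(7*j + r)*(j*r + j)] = 2*j*(3*j + 3*r + 1)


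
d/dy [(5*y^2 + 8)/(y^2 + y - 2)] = (5*y^2 - 36*y - 8)/(y^4 + 2*y^3 - 3*y^2 - 4*y + 4)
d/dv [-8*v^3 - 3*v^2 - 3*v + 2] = -24*v^2 - 6*v - 3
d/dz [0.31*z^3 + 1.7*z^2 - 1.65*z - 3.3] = 0.93*z^2 + 3.4*z - 1.65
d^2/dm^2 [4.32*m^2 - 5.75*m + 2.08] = 8.64000000000000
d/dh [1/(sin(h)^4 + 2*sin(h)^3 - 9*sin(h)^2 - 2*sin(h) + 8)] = 2*(-2*sin(h)^3 - 3*sin(h)^2 + 9*sin(h) + 1)/((sin(h) - 2)^2*(sin(h) + 4)^2*cos(h)^3)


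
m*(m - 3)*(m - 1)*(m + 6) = m^4 + 2*m^3 - 21*m^2 + 18*m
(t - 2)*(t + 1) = t^2 - t - 2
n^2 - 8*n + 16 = (n - 4)^2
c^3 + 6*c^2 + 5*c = c*(c + 1)*(c + 5)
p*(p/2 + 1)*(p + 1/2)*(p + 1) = p^4/2 + 7*p^3/4 + 7*p^2/4 + p/2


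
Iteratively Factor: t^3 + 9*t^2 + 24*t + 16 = (t + 4)*(t^2 + 5*t + 4) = (t + 1)*(t + 4)*(t + 4)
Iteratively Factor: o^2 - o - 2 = (o + 1)*(o - 2)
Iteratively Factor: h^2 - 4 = (h + 2)*(h - 2)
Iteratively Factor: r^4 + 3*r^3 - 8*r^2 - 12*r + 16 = (r + 2)*(r^3 + r^2 - 10*r + 8) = (r - 2)*(r + 2)*(r^2 + 3*r - 4) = (r - 2)*(r + 2)*(r + 4)*(r - 1)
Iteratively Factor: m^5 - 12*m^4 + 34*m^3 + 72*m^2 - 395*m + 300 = (m + 3)*(m^4 - 15*m^3 + 79*m^2 - 165*m + 100) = (m - 5)*(m + 3)*(m^3 - 10*m^2 + 29*m - 20) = (m - 5)*(m - 4)*(m + 3)*(m^2 - 6*m + 5) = (m - 5)*(m - 4)*(m - 1)*(m + 3)*(m - 5)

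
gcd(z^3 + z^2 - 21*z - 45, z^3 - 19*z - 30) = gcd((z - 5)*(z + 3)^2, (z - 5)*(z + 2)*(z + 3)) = z^2 - 2*z - 15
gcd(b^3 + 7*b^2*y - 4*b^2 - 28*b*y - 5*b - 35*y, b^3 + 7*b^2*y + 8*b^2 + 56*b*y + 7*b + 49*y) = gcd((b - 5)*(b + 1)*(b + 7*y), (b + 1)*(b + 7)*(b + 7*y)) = b^2 + 7*b*y + b + 7*y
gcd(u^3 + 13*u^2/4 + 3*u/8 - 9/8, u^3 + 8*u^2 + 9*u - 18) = u + 3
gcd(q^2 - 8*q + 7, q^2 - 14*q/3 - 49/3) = q - 7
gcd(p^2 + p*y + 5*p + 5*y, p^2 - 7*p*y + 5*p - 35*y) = p + 5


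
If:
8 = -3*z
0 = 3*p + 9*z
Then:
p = 8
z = -8/3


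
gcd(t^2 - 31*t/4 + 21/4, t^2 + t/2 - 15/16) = t - 3/4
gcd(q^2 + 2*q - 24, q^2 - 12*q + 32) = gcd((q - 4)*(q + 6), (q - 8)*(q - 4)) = q - 4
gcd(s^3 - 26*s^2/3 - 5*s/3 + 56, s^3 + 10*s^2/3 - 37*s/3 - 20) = s - 3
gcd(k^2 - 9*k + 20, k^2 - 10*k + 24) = k - 4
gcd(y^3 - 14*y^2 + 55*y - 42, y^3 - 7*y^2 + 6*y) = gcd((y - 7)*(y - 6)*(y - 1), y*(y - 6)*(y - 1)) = y^2 - 7*y + 6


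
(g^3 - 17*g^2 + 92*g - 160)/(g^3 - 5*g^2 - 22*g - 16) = (g^2 - 9*g + 20)/(g^2 + 3*g + 2)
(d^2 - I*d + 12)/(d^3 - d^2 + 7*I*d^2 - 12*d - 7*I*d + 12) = (d - 4*I)/(d^2 + d*(-1 + 4*I) - 4*I)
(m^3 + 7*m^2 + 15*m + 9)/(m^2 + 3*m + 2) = (m^2 + 6*m + 9)/(m + 2)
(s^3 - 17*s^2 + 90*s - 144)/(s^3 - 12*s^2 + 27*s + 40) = (s^2 - 9*s + 18)/(s^2 - 4*s - 5)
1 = 1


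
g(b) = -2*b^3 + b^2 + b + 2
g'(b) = -6*b^2 + 2*b + 1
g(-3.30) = 81.46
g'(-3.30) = -70.94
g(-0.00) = 2.00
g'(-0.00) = 1.00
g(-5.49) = 357.59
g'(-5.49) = -190.82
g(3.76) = -86.42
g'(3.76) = -76.31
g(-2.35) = 31.13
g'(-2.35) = -36.84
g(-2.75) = 48.41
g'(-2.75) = -49.88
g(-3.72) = 115.08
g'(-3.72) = -89.47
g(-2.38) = 32.25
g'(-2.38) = -37.75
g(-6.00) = 464.00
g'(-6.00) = -227.00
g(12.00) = -3298.00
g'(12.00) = -839.00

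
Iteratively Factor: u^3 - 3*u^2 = (u)*(u^2 - 3*u) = u^2*(u - 3)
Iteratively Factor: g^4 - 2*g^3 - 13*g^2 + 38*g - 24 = (g - 2)*(g^3 - 13*g + 12) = (g - 2)*(g + 4)*(g^2 - 4*g + 3) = (g - 3)*(g - 2)*(g + 4)*(g - 1)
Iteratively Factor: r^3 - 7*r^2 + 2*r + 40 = (r - 4)*(r^2 - 3*r - 10) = (r - 4)*(r + 2)*(r - 5)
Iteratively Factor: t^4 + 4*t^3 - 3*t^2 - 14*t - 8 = (t - 2)*(t^3 + 6*t^2 + 9*t + 4) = (t - 2)*(t + 1)*(t^2 + 5*t + 4) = (t - 2)*(t + 1)^2*(t + 4)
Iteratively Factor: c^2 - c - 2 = (c + 1)*(c - 2)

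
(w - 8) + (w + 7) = 2*w - 1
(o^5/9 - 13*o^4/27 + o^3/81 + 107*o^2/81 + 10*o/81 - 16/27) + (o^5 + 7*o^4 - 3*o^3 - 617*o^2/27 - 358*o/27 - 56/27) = 10*o^5/9 + 176*o^4/27 - 242*o^3/81 - 1744*o^2/81 - 1064*o/81 - 8/3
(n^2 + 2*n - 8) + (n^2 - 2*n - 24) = 2*n^2 - 32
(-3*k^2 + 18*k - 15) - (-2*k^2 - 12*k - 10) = -k^2 + 30*k - 5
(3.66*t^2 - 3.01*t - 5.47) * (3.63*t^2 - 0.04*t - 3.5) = 13.2858*t^4 - 11.0727*t^3 - 32.5457*t^2 + 10.7538*t + 19.145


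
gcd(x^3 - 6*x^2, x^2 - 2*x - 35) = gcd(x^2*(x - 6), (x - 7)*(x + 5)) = 1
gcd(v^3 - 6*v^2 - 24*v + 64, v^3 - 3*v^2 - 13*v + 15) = 1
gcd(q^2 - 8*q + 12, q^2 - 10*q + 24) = q - 6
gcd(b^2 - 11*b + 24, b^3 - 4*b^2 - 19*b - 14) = 1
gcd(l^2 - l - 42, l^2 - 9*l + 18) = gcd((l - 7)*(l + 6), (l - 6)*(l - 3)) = 1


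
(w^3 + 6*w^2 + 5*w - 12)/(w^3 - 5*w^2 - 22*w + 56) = (w^2 + 2*w - 3)/(w^2 - 9*w + 14)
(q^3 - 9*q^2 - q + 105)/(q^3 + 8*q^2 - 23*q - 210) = (q^2 - 4*q - 21)/(q^2 + 13*q + 42)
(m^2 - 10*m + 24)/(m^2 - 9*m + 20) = (m - 6)/(m - 5)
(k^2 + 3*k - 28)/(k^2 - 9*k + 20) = (k + 7)/(k - 5)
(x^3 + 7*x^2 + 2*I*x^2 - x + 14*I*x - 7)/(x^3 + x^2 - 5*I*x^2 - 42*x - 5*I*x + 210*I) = (x^2 + 2*I*x - 1)/(x^2 - x*(6 + 5*I) + 30*I)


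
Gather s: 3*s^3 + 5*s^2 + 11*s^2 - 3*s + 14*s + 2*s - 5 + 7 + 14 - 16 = 3*s^3 + 16*s^2 + 13*s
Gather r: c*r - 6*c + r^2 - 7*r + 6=-6*c + r^2 + r*(c - 7) + 6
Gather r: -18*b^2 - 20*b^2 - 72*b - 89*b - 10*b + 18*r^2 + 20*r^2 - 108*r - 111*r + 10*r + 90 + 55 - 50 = -38*b^2 - 171*b + 38*r^2 - 209*r + 95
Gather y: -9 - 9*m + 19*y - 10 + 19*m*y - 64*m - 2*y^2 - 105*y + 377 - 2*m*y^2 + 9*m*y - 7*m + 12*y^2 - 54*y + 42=-80*m + y^2*(10 - 2*m) + y*(28*m - 140) + 400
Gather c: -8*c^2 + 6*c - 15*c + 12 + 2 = -8*c^2 - 9*c + 14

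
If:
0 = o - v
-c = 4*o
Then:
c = -4*v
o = v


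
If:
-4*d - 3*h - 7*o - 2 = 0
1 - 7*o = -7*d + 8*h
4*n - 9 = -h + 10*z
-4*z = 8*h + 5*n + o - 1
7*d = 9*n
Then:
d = 27/5801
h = 3540/5801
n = 21/5801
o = -3190/5801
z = -9717/11602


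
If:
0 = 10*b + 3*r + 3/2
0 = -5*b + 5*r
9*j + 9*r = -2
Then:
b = -3/26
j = -25/234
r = -3/26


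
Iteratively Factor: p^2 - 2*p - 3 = (p - 3)*(p + 1)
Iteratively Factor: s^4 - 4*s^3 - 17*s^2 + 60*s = (s - 5)*(s^3 + s^2 - 12*s) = (s - 5)*(s + 4)*(s^2 - 3*s) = (s - 5)*(s - 3)*(s + 4)*(s)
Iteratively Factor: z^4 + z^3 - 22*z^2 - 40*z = (z + 2)*(z^3 - z^2 - 20*z) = (z - 5)*(z + 2)*(z^2 + 4*z) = z*(z - 5)*(z + 2)*(z + 4)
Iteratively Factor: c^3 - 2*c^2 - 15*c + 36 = (c - 3)*(c^2 + c - 12) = (c - 3)*(c + 4)*(c - 3)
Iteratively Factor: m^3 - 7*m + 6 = (m - 2)*(m^2 + 2*m - 3) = (m - 2)*(m + 3)*(m - 1)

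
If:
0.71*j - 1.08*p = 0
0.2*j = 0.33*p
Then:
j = 0.00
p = 0.00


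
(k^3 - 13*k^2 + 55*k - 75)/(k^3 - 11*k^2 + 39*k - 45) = (k - 5)/(k - 3)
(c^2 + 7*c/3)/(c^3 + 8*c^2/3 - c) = (3*c + 7)/(3*c^2 + 8*c - 3)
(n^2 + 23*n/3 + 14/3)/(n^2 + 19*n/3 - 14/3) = (3*n + 2)/(3*n - 2)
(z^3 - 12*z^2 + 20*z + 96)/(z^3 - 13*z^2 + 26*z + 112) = (z - 6)/(z - 7)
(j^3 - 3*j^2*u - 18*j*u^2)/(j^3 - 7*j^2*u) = (j^2 - 3*j*u - 18*u^2)/(j*(j - 7*u))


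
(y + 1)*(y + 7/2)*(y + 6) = y^3 + 21*y^2/2 + 61*y/2 + 21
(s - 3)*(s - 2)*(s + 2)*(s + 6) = s^4 + 3*s^3 - 22*s^2 - 12*s + 72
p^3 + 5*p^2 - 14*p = p*(p - 2)*(p + 7)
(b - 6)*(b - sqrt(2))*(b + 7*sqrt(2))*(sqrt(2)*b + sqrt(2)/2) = sqrt(2)*b^4 - 11*sqrt(2)*b^3/2 + 12*b^3 - 66*b^2 - 17*sqrt(2)*b^2 - 36*b + 77*sqrt(2)*b + 42*sqrt(2)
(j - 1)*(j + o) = j^2 + j*o - j - o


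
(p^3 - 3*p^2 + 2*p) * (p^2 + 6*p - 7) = p^5 + 3*p^4 - 23*p^3 + 33*p^2 - 14*p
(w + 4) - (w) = 4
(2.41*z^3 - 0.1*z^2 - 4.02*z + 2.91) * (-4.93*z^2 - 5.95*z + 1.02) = -11.8813*z^5 - 13.8465*z^4 + 22.8718*z^3 + 9.4707*z^2 - 21.4149*z + 2.9682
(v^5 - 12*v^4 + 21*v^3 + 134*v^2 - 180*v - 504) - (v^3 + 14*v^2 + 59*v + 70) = v^5 - 12*v^4 + 20*v^3 + 120*v^2 - 239*v - 574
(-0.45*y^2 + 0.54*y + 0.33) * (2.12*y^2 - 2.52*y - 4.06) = -0.954*y^4 + 2.2788*y^3 + 1.1658*y^2 - 3.024*y - 1.3398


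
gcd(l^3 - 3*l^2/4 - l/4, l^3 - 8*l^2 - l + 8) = l - 1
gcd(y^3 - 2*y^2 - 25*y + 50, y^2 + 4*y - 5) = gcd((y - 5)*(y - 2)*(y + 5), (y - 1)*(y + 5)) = y + 5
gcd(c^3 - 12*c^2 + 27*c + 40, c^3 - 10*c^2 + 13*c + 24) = c^2 - 7*c - 8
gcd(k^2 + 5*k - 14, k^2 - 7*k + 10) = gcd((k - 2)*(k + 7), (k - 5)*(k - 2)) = k - 2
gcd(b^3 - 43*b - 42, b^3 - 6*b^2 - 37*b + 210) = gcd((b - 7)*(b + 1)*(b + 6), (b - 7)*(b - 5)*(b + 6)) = b^2 - b - 42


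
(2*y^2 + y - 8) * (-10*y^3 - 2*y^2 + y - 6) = -20*y^5 - 14*y^4 + 80*y^3 + 5*y^2 - 14*y + 48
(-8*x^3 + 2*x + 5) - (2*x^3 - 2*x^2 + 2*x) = -10*x^3 + 2*x^2 + 5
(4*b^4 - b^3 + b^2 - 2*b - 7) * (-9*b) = -36*b^5 + 9*b^4 - 9*b^3 + 18*b^2 + 63*b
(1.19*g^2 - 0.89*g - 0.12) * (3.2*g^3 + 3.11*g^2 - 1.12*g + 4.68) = 3.808*g^5 + 0.8529*g^4 - 4.4847*g^3 + 6.1928*g^2 - 4.0308*g - 0.5616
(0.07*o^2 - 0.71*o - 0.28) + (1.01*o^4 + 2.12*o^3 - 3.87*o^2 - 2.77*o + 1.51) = 1.01*o^4 + 2.12*o^3 - 3.8*o^2 - 3.48*o + 1.23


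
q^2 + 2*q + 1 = (q + 1)^2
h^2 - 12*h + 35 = (h - 7)*(h - 5)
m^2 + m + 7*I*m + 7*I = (m + 1)*(m + 7*I)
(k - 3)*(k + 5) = k^2 + 2*k - 15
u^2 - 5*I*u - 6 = (u - 3*I)*(u - 2*I)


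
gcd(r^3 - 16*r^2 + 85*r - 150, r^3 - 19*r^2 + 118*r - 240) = r^2 - 11*r + 30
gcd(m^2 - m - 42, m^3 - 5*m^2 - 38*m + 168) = m^2 - m - 42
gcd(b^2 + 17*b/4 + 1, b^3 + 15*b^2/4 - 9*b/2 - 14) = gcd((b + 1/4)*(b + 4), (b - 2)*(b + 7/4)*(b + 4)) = b + 4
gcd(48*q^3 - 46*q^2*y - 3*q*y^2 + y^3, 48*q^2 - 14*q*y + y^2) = -8*q + y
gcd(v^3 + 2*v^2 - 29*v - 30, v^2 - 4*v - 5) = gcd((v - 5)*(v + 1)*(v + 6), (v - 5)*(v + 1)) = v^2 - 4*v - 5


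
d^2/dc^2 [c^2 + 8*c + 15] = 2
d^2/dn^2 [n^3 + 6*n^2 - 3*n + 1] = 6*n + 12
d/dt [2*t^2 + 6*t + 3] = 4*t + 6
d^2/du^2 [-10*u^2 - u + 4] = -20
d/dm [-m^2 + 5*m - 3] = 5 - 2*m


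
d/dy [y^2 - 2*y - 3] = 2*y - 2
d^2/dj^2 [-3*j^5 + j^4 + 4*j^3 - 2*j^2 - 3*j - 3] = -60*j^3 + 12*j^2 + 24*j - 4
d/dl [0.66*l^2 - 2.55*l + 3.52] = 1.32*l - 2.55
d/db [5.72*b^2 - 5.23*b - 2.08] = 11.44*b - 5.23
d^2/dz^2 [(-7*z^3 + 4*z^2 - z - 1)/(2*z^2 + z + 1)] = 2*(-5*z^3 - 57*z^2 - 21*z + 6)/(8*z^6 + 12*z^5 + 18*z^4 + 13*z^3 + 9*z^2 + 3*z + 1)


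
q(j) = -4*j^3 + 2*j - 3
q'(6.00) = -430.00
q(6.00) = -855.00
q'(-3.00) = -106.00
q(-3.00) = 99.00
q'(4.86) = -281.44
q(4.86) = -452.45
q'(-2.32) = -62.59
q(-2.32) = 42.31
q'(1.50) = -25.00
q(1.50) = -13.50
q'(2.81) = -92.75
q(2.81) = -86.13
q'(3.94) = -184.28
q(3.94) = -239.77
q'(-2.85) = -95.47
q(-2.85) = 83.90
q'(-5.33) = -338.91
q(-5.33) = 592.02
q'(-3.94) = -184.28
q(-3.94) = 233.77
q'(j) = 2 - 12*j^2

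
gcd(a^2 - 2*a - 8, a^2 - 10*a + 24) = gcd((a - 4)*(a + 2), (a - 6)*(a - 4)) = a - 4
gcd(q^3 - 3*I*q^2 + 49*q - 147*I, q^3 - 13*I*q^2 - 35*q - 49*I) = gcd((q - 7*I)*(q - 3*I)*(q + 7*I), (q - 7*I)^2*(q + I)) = q - 7*I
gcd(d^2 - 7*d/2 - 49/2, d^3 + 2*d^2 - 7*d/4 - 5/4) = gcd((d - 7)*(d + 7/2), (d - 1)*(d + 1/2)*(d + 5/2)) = 1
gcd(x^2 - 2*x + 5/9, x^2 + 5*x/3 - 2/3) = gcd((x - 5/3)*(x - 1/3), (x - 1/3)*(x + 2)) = x - 1/3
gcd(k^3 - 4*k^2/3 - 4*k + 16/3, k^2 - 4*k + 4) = k - 2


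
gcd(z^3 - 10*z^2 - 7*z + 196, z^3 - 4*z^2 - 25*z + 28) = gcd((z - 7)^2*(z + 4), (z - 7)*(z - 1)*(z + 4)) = z^2 - 3*z - 28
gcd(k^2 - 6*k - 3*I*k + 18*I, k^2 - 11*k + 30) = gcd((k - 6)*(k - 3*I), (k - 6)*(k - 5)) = k - 6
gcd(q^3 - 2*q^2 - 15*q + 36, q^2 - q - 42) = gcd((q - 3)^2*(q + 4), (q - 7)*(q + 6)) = 1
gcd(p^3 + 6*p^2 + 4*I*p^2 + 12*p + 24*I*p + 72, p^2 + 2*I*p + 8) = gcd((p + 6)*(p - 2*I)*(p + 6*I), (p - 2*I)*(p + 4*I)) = p - 2*I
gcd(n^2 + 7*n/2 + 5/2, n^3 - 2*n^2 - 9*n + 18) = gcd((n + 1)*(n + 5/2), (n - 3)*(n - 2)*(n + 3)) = 1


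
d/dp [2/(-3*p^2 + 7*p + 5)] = 2*(6*p - 7)/(-3*p^2 + 7*p + 5)^2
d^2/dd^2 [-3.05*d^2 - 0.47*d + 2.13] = -6.10000000000000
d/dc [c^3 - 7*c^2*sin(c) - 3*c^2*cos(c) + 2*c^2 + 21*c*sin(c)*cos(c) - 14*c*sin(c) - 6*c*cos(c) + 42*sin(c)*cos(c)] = 3*c^2*sin(c) - 7*c^2*cos(c) + 3*c^2 - 8*c*sin(c) - 20*c*cos(c) + 21*c*cos(2*c) + 4*c - 14*sin(c) + 21*sin(2*c)/2 - 6*cos(c) + 42*cos(2*c)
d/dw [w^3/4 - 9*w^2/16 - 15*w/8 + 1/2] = 3*w^2/4 - 9*w/8 - 15/8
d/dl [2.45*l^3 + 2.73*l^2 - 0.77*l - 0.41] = 7.35*l^2 + 5.46*l - 0.77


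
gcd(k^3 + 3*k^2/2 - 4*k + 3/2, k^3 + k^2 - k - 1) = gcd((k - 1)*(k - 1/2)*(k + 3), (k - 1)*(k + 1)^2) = k - 1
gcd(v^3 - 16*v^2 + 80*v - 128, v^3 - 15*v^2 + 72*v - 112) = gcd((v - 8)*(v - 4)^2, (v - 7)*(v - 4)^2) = v^2 - 8*v + 16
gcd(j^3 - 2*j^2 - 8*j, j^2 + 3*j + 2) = j + 2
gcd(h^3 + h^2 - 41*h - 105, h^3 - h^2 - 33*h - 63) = h^2 - 4*h - 21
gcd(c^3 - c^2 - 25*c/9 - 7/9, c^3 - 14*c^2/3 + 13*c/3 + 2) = c + 1/3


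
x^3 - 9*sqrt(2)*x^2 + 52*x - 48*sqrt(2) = (x - 4*sqrt(2))*(x - 3*sqrt(2))*(x - 2*sqrt(2))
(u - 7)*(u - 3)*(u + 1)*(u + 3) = u^4 - 6*u^3 - 16*u^2 + 54*u + 63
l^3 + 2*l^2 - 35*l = l*(l - 5)*(l + 7)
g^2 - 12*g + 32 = (g - 8)*(g - 4)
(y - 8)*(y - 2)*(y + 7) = y^3 - 3*y^2 - 54*y + 112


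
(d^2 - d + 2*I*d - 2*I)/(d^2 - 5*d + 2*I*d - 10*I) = (d - 1)/(d - 5)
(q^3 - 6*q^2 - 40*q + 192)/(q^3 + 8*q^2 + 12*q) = (q^2 - 12*q + 32)/(q*(q + 2))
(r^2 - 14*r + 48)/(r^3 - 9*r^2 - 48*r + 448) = (r - 6)/(r^2 - r - 56)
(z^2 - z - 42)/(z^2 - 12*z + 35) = (z + 6)/(z - 5)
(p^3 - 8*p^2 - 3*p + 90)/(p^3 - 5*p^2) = 1 - 3/p - 18/p^2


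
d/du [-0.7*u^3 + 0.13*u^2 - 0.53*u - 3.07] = -2.1*u^2 + 0.26*u - 0.53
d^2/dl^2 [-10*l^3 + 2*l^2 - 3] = 4 - 60*l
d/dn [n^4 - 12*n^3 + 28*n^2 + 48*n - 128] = 4*n^3 - 36*n^2 + 56*n + 48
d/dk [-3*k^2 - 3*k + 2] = -6*k - 3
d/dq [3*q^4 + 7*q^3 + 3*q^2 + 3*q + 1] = 12*q^3 + 21*q^2 + 6*q + 3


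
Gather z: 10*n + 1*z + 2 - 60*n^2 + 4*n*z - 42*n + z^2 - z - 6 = -60*n^2 + 4*n*z - 32*n + z^2 - 4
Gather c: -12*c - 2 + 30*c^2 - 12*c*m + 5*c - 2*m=30*c^2 + c*(-12*m - 7) - 2*m - 2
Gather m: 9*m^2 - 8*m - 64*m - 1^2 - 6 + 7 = 9*m^2 - 72*m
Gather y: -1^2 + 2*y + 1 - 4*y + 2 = 2 - 2*y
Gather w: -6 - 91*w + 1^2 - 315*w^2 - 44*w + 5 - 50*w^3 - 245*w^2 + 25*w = -50*w^3 - 560*w^2 - 110*w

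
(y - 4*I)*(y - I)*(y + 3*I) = y^3 - 2*I*y^2 + 11*y - 12*I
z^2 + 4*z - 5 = (z - 1)*(z + 5)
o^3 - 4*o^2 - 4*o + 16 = (o - 4)*(o - 2)*(o + 2)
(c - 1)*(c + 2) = c^2 + c - 2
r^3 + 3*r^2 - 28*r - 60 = (r - 5)*(r + 2)*(r + 6)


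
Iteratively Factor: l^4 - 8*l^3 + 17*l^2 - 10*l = (l - 5)*(l^3 - 3*l^2 + 2*l) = (l - 5)*(l - 1)*(l^2 - 2*l) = (l - 5)*(l - 2)*(l - 1)*(l)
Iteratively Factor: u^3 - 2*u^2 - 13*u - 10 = (u + 2)*(u^2 - 4*u - 5) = (u - 5)*(u + 2)*(u + 1)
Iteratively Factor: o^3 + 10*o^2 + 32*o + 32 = (o + 4)*(o^2 + 6*o + 8) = (o + 4)^2*(o + 2)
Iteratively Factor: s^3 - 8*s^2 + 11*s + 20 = (s - 5)*(s^2 - 3*s - 4) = (s - 5)*(s - 4)*(s + 1)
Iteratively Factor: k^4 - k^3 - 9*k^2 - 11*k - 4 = (k - 4)*(k^3 + 3*k^2 + 3*k + 1) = (k - 4)*(k + 1)*(k^2 + 2*k + 1) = (k - 4)*(k + 1)^2*(k + 1)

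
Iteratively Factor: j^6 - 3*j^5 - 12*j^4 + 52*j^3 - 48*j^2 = (j - 2)*(j^5 - j^4 - 14*j^3 + 24*j^2) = (j - 2)*(j + 4)*(j^4 - 5*j^3 + 6*j^2) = (j - 2)^2*(j + 4)*(j^3 - 3*j^2) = j*(j - 2)^2*(j + 4)*(j^2 - 3*j) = j*(j - 3)*(j - 2)^2*(j + 4)*(j)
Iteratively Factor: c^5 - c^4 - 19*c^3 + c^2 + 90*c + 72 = (c + 1)*(c^4 - 2*c^3 - 17*c^2 + 18*c + 72) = (c + 1)*(c + 2)*(c^3 - 4*c^2 - 9*c + 36) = (c + 1)*(c + 2)*(c + 3)*(c^2 - 7*c + 12) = (c - 4)*(c + 1)*(c + 2)*(c + 3)*(c - 3)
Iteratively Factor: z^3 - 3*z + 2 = (z - 1)*(z^2 + z - 2) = (z - 1)*(z + 2)*(z - 1)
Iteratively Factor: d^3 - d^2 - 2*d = (d)*(d^2 - d - 2) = d*(d - 2)*(d + 1)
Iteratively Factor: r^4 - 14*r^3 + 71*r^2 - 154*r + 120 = (r - 4)*(r^3 - 10*r^2 + 31*r - 30) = (r - 5)*(r - 4)*(r^2 - 5*r + 6) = (r - 5)*(r - 4)*(r - 3)*(r - 2)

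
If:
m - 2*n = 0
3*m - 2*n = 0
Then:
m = 0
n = 0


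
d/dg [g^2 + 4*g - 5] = 2*g + 4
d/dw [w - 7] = 1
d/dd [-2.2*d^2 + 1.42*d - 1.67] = 1.42 - 4.4*d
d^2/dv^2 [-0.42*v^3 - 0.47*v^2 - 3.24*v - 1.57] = -2.52*v - 0.94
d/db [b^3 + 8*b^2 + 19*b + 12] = 3*b^2 + 16*b + 19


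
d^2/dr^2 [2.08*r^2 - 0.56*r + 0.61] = 4.16000000000000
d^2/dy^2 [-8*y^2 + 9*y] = -16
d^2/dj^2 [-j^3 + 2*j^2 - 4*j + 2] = 4 - 6*j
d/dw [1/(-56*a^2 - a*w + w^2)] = (a - 2*w)/(56*a^2 + a*w - w^2)^2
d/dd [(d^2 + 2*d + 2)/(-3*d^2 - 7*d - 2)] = (-d^2 + 8*d + 10)/(9*d^4 + 42*d^3 + 61*d^2 + 28*d + 4)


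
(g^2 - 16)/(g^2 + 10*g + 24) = (g - 4)/(g + 6)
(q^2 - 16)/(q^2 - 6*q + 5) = (q^2 - 16)/(q^2 - 6*q + 5)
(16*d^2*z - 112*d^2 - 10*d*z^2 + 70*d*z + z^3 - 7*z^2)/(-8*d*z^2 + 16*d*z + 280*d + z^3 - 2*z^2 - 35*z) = (-2*d + z)/(z + 5)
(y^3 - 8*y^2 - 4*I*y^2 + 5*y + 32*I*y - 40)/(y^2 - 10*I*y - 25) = (y^2 + y*(-8 + I) - 8*I)/(y - 5*I)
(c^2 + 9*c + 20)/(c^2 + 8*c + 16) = (c + 5)/(c + 4)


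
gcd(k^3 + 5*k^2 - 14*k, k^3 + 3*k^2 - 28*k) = k^2 + 7*k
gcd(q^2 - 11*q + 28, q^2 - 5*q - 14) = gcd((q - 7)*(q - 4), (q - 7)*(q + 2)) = q - 7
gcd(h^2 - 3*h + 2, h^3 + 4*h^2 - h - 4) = h - 1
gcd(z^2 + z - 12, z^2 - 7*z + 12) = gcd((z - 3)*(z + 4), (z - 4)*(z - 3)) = z - 3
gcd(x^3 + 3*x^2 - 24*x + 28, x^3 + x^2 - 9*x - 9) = 1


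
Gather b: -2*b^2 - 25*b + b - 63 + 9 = -2*b^2 - 24*b - 54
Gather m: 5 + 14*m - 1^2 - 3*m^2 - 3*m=-3*m^2 + 11*m + 4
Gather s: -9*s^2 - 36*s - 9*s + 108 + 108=-9*s^2 - 45*s + 216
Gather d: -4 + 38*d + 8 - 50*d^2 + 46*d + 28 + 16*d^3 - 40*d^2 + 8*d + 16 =16*d^3 - 90*d^2 + 92*d + 48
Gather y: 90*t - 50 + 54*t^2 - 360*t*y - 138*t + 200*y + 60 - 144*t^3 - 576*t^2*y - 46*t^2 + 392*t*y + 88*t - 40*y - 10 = -144*t^3 + 8*t^2 + 40*t + y*(-576*t^2 + 32*t + 160)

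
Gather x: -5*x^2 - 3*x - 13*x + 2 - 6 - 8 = -5*x^2 - 16*x - 12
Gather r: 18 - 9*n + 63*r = -9*n + 63*r + 18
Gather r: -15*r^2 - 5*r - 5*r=-15*r^2 - 10*r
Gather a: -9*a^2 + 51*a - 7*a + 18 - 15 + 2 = -9*a^2 + 44*a + 5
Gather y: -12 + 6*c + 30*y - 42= 6*c + 30*y - 54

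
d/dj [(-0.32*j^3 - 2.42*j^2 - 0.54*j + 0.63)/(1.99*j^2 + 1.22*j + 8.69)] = (-0.6368*j^4 - 0.780800000000001*j^3 - 10.2202*j^2 - 44.567*j - 5.4612)/(3.9601*j^4 + 4.8556*j^3 + 36.0746*j^2 + 21.2036*j + 75.5161)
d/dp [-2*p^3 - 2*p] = -6*p^2 - 2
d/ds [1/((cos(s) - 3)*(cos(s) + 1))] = 2*(cos(s) - 1)*sin(s)/((cos(s) - 3)^2*(cos(s) + 1)^2)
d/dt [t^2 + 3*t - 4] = 2*t + 3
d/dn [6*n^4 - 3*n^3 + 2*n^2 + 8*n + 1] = 24*n^3 - 9*n^2 + 4*n + 8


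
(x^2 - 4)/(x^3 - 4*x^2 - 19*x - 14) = (x - 2)/(x^2 - 6*x - 7)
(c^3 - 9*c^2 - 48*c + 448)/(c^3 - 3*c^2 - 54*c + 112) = (c - 8)/(c - 2)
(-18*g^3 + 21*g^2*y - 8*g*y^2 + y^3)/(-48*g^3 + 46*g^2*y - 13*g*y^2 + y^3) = (-3*g + y)/(-8*g + y)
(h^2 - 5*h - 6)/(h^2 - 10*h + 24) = (h + 1)/(h - 4)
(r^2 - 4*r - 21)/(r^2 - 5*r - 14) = (r + 3)/(r + 2)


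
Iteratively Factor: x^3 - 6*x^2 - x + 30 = (x - 3)*(x^2 - 3*x - 10) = (x - 3)*(x + 2)*(x - 5)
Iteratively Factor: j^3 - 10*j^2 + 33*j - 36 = (j - 4)*(j^2 - 6*j + 9) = (j - 4)*(j - 3)*(j - 3)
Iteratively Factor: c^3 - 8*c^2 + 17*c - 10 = (c - 5)*(c^2 - 3*c + 2) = (c - 5)*(c - 2)*(c - 1)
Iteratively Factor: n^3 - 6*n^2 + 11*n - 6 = (n - 3)*(n^2 - 3*n + 2) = (n - 3)*(n - 1)*(n - 2)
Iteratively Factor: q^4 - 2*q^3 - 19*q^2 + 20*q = (q - 1)*(q^3 - q^2 - 20*q) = (q - 5)*(q - 1)*(q^2 + 4*q) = (q - 5)*(q - 1)*(q + 4)*(q)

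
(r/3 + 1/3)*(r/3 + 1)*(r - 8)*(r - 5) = r^4/9 - r^3 - r^2 + 121*r/9 + 40/3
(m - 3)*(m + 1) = m^2 - 2*m - 3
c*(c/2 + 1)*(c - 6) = c^3/2 - 2*c^2 - 6*c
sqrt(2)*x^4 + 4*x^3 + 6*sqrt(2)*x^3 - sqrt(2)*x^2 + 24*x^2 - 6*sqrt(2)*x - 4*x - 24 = (x - 1)*(x + 6)*(x + 2*sqrt(2))*(sqrt(2)*x + sqrt(2))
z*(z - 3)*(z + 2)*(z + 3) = z^4 + 2*z^3 - 9*z^2 - 18*z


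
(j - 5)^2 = j^2 - 10*j + 25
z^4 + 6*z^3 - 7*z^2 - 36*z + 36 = (z - 2)*(z - 1)*(z + 3)*(z + 6)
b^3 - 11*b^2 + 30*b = b*(b - 6)*(b - 5)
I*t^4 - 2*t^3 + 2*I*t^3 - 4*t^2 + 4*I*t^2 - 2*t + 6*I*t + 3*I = (t + 1)*(t - I)*(t + 3*I)*(I*t + I)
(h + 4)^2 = h^2 + 8*h + 16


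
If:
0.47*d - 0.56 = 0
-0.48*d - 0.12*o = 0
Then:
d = 1.19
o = -4.77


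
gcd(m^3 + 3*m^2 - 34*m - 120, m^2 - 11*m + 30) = m - 6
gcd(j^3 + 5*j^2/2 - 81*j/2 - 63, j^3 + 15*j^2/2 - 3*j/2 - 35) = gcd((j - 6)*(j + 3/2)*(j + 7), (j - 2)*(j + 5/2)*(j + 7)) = j + 7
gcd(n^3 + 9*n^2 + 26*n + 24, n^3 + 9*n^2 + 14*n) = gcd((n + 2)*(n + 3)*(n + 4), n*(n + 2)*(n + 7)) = n + 2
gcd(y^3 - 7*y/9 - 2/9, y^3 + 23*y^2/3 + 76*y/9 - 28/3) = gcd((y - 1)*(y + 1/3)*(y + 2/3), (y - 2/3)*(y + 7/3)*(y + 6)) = 1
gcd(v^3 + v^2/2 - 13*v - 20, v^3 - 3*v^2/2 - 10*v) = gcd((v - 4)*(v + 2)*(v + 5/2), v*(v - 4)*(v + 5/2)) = v^2 - 3*v/2 - 10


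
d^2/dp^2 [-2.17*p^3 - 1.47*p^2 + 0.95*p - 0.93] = -13.02*p - 2.94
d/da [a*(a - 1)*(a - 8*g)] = 3*a^2 - 16*a*g - 2*a + 8*g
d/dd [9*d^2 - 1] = 18*d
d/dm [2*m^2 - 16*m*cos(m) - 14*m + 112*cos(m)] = 16*m*sin(m) + 4*m - 112*sin(m) - 16*cos(m) - 14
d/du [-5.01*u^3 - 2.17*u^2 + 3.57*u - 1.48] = -15.03*u^2 - 4.34*u + 3.57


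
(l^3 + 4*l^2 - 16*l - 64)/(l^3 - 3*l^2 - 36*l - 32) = (l^2 - 16)/(l^2 - 7*l - 8)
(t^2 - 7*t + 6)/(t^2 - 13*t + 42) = (t - 1)/(t - 7)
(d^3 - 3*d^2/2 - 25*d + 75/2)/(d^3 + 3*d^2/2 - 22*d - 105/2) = (2*d^2 + 7*d - 15)/(2*d^2 + 13*d + 21)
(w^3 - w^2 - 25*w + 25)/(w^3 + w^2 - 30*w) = (w^2 + 4*w - 5)/(w*(w + 6))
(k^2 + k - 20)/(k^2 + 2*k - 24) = (k + 5)/(k + 6)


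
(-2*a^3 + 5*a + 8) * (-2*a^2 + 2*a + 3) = 4*a^5 - 4*a^4 - 16*a^3 - 6*a^2 + 31*a + 24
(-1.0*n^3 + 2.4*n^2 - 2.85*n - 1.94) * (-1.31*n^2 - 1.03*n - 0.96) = 1.31*n^5 - 2.114*n^4 + 2.2215*n^3 + 3.1729*n^2 + 4.7342*n + 1.8624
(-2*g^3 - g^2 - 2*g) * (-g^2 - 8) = 2*g^5 + g^4 + 18*g^3 + 8*g^2 + 16*g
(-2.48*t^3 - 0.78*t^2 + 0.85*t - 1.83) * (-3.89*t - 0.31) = 9.6472*t^4 + 3.803*t^3 - 3.0647*t^2 + 6.8552*t + 0.5673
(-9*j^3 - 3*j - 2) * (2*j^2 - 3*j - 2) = -18*j^5 + 27*j^4 + 12*j^3 + 5*j^2 + 12*j + 4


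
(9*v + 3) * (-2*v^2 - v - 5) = -18*v^3 - 15*v^2 - 48*v - 15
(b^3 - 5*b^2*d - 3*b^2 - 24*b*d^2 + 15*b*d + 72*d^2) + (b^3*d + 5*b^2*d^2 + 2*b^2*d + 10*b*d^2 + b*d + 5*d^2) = b^3*d + b^3 + 5*b^2*d^2 - 3*b^2*d - 3*b^2 - 14*b*d^2 + 16*b*d + 77*d^2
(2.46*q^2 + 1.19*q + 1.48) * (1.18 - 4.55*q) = -11.193*q^3 - 2.5117*q^2 - 5.3298*q + 1.7464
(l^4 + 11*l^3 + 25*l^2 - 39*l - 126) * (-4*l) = -4*l^5 - 44*l^4 - 100*l^3 + 156*l^2 + 504*l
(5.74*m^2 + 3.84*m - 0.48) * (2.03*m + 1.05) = 11.6522*m^3 + 13.8222*m^2 + 3.0576*m - 0.504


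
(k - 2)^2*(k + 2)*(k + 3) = k^4 + k^3 - 10*k^2 - 4*k + 24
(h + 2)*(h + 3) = h^2 + 5*h + 6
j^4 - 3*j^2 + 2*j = j*(j - 1)^2*(j + 2)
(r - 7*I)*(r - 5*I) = r^2 - 12*I*r - 35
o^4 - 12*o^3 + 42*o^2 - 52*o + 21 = (o - 7)*(o - 3)*(o - 1)^2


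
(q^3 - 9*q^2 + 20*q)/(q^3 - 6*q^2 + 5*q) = (q - 4)/(q - 1)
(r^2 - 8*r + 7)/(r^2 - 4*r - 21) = (r - 1)/(r + 3)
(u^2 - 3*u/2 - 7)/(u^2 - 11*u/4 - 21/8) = 4*(u + 2)/(4*u + 3)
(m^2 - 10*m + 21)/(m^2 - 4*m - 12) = (-m^2 + 10*m - 21)/(-m^2 + 4*m + 12)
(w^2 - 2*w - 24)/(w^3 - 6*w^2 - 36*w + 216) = (w + 4)/(w^2 - 36)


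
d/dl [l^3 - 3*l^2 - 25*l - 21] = 3*l^2 - 6*l - 25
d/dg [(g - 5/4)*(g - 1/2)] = 2*g - 7/4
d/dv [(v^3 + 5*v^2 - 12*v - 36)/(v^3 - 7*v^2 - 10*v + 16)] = 2*(-6*v^2 + 26*v - 69)/(v^4 - 18*v^3 + 97*v^2 - 144*v + 64)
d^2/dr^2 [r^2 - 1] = 2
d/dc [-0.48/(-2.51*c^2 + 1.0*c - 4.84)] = (0.48 - 2.4096*c)/(2.51*c^2 - 1.0*c + 4.84)^2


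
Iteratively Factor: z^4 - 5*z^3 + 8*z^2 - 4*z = (z - 2)*(z^3 - 3*z^2 + 2*z) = (z - 2)*(z - 1)*(z^2 - 2*z) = (z - 2)^2*(z - 1)*(z)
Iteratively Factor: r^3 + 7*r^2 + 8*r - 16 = (r - 1)*(r^2 + 8*r + 16) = (r - 1)*(r + 4)*(r + 4)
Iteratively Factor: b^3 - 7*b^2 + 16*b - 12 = (b - 3)*(b^2 - 4*b + 4) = (b - 3)*(b - 2)*(b - 2)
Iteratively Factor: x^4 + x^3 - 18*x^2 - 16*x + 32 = (x - 4)*(x^3 + 5*x^2 + 2*x - 8) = (x - 4)*(x + 4)*(x^2 + x - 2) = (x - 4)*(x - 1)*(x + 4)*(x + 2)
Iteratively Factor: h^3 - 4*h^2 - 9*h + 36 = (h - 3)*(h^2 - h - 12) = (h - 3)*(h + 3)*(h - 4)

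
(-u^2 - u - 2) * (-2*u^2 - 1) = 2*u^4 + 2*u^3 + 5*u^2 + u + 2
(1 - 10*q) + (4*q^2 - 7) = 4*q^2 - 10*q - 6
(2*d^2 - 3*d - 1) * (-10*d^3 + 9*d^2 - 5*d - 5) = -20*d^5 + 48*d^4 - 27*d^3 - 4*d^2 + 20*d + 5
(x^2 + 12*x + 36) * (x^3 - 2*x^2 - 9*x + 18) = x^5 + 10*x^4 + 3*x^3 - 162*x^2 - 108*x + 648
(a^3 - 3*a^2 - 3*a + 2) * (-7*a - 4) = -7*a^4 + 17*a^3 + 33*a^2 - 2*a - 8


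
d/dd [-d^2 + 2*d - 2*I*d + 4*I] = -2*d + 2 - 2*I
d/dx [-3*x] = -3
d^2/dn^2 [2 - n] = 0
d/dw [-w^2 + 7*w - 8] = 7 - 2*w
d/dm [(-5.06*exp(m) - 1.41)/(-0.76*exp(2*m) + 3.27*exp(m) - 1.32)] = (-3.8456*exp(2*m) - 2.1432*exp(m) + 11.2899)*exp(m)/(0.5776*exp(4*m) - 4.9704*exp(3*m) + 12.6993*exp(2*m) - 8.6328*exp(m) + 1.7424)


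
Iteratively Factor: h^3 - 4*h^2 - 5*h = (h + 1)*(h^2 - 5*h) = (h - 5)*(h + 1)*(h)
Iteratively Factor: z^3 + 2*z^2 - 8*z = (z)*(z^2 + 2*z - 8) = z*(z + 4)*(z - 2)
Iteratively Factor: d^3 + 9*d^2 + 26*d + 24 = (d + 4)*(d^2 + 5*d + 6) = (d + 3)*(d + 4)*(d + 2)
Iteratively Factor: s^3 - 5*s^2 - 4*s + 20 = (s + 2)*(s^2 - 7*s + 10) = (s - 2)*(s + 2)*(s - 5)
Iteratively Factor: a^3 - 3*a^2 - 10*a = (a + 2)*(a^2 - 5*a) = a*(a + 2)*(a - 5)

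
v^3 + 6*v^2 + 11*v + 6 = (v + 1)*(v + 2)*(v + 3)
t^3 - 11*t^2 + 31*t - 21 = (t - 7)*(t - 3)*(t - 1)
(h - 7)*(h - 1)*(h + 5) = h^3 - 3*h^2 - 33*h + 35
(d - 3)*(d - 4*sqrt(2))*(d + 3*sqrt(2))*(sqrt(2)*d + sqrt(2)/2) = sqrt(2)*d^4 - 5*sqrt(2)*d^3/2 - 2*d^3 - 51*sqrt(2)*d^2/2 + 5*d^2 + 3*d + 60*sqrt(2)*d + 36*sqrt(2)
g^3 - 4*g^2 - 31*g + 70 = (g - 7)*(g - 2)*(g + 5)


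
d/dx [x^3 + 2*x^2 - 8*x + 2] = 3*x^2 + 4*x - 8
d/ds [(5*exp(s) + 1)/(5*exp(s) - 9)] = -50*exp(s)/(5*exp(s) - 9)^2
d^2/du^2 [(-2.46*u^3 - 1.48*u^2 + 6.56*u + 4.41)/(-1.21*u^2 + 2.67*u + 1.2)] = (-7.105427357601e-15*u^5 + 32.571908*u^3 + 21.444714*u^2 + 49.588002*u - 29.384658)/(1.771561*u^6 - 11.727441*u^5 + 20.607147*u^4 + 4.22687699999999*u^3 - 20.43684*u^2 - 11.5344*u - 1.728)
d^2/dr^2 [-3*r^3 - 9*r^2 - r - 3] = -18*r - 18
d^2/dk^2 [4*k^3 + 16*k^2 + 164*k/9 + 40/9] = 24*k + 32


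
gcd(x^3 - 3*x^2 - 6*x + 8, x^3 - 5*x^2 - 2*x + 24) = x^2 - 2*x - 8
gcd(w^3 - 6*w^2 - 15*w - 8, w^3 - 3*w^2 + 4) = w + 1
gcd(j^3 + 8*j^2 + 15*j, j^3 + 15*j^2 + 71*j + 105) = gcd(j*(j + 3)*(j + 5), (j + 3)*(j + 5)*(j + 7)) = j^2 + 8*j + 15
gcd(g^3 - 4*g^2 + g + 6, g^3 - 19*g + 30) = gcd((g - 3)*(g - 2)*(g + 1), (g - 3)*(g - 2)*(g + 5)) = g^2 - 5*g + 6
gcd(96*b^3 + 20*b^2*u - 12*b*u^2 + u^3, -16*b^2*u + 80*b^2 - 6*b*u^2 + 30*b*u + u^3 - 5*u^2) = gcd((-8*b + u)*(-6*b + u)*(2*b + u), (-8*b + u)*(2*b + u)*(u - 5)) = -16*b^2 - 6*b*u + u^2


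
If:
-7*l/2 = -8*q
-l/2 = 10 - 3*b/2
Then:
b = 16*q/21 + 20/3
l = 16*q/7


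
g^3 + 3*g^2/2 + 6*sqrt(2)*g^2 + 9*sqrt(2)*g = g*(g + 3/2)*(g + 6*sqrt(2))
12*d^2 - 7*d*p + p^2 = (-4*d + p)*(-3*d + p)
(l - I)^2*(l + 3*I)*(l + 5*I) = l^4 + 6*I*l^3 + 22*I*l + 15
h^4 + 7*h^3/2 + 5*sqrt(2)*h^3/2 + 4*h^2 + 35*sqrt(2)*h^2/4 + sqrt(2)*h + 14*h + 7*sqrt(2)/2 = (h + 7/2)*(h + sqrt(2)/2)*(h + sqrt(2))^2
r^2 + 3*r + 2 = (r + 1)*(r + 2)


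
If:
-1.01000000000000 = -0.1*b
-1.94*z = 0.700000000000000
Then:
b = 10.10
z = -0.36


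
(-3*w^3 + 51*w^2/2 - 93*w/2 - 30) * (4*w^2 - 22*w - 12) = -12*w^5 + 168*w^4 - 711*w^3 + 597*w^2 + 1218*w + 360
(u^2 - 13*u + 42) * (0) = 0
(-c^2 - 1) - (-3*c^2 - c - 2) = 2*c^2 + c + 1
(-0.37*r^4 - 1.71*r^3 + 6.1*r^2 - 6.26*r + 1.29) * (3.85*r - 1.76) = -1.4245*r^5 - 5.9323*r^4 + 26.4946*r^3 - 34.837*r^2 + 15.9841*r - 2.2704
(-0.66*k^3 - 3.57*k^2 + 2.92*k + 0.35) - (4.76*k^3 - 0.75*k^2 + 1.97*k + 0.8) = -5.42*k^3 - 2.82*k^2 + 0.95*k - 0.45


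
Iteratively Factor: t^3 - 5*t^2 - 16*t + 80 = (t - 4)*(t^2 - t - 20) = (t - 4)*(t + 4)*(t - 5)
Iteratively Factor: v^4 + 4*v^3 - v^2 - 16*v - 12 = (v + 1)*(v^3 + 3*v^2 - 4*v - 12) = (v + 1)*(v + 3)*(v^2 - 4) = (v + 1)*(v + 2)*(v + 3)*(v - 2)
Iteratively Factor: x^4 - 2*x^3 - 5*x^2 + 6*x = (x + 2)*(x^3 - 4*x^2 + 3*x) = x*(x + 2)*(x^2 - 4*x + 3) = x*(x - 3)*(x + 2)*(x - 1)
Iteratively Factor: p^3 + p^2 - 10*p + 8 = (p - 1)*(p^2 + 2*p - 8) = (p - 2)*(p - 1)*(p + 4)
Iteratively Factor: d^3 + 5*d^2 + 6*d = (d)*(d^2 + 5*d + 6) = d*(d + 2)*(d + 3)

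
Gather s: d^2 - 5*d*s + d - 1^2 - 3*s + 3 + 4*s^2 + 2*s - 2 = d^2 + d + 4*s^2 + s*(-5*d - 1)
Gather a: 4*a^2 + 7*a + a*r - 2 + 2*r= 4*a^2 + a*(r + 7) + 2*r - 2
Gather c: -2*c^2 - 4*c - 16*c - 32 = -2*c^2 - 20*c - 32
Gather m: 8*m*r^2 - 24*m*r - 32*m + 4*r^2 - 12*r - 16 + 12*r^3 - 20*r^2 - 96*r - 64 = m*(8*r^2 - 24*r - 32) + 12*r^3 - 16*r^2 - 108*r - 80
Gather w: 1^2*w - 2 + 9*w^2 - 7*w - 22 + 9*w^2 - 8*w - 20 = 18*w^2 - 14*w - 44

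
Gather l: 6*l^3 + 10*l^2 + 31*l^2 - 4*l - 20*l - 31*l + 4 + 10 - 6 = 6*l^3 + 41*l^2 - 55*l + 8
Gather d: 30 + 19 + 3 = 52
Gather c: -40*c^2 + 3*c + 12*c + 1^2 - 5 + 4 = -40*c^2 + 15*c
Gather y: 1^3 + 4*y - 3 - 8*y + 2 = -4*y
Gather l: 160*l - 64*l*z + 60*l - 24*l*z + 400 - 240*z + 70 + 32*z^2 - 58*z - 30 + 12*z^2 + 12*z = l*(220 - 88*z) + 44*z^2 - 286*z + 440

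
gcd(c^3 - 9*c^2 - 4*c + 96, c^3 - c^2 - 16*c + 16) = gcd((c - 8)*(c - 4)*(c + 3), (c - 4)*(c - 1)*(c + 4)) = c - 4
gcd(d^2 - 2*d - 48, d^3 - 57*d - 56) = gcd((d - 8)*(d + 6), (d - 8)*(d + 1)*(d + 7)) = d - 8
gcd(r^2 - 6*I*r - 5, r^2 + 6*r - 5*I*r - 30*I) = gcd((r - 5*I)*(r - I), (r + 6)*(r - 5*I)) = r - 5*I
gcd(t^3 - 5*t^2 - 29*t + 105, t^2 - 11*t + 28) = t - 7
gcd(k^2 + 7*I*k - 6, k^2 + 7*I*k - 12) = 1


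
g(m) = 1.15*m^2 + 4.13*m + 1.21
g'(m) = 2.3*m + 4.13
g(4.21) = 38.98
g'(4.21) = 13.81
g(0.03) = 1.33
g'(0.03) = 4.20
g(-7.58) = 35.98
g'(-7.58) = -13.30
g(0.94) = 6.11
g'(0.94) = 6.29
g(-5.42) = 12.61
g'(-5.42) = -8.34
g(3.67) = 31.86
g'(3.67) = 12.57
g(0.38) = 2.95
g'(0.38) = 5.00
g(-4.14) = 3.82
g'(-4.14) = -5.39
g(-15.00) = 198.01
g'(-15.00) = -30.37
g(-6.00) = 17.83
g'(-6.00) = -9.67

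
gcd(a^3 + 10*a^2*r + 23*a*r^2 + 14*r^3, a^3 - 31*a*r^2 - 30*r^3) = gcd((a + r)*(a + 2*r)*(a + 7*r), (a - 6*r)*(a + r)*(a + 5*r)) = a + r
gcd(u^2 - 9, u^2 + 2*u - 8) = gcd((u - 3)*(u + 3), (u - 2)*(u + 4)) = 1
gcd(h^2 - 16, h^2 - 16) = h^2 - 16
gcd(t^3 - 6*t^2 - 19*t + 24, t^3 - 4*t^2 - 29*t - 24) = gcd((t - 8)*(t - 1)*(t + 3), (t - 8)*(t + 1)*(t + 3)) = t^2 - 5*t - 24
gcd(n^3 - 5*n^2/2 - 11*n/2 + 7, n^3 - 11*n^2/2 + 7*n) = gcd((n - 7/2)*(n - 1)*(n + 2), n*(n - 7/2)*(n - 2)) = n - 7/2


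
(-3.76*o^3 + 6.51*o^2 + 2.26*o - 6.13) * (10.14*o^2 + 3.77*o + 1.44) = -38.1264*o^5 + 51.8362*o^4 + 42.0447*o^3 - 44.2636*o^2 - 19.8557*o - 8.8272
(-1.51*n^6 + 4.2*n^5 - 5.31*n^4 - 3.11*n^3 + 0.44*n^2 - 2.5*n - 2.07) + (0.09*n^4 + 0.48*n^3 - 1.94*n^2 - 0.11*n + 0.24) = -1.51*n^6 + 4.2*n^5 - 5.22*n^4 - 2.63*n^3 - 1.5*n^2 - 2.61*n - 1.83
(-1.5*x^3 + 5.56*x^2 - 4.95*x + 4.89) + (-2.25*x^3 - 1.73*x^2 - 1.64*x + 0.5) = -3.75*x^3 + 3.83*x^2 - 6.59*x + 5.39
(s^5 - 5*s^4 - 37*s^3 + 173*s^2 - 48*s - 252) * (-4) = -4*s^5 + 20*s^4 + 148*s^3 - 692*s^2 + 192*s + 1008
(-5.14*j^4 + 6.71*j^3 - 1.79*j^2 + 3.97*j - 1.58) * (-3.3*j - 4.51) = 16.962*j^5 + 1.0384*j^4 - 24.3551*j^3 - 5.0281*j^2 - 12.6907*j + 7.1258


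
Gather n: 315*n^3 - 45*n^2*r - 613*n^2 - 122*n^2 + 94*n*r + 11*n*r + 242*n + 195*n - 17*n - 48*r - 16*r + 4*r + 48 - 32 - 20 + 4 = 315*n^3 + n^2*(-45*r - 735) + n*(105*r + 420) - 60*r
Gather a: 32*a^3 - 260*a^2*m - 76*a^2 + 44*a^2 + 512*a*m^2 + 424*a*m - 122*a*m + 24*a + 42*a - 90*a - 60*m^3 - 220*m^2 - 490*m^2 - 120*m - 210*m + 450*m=32*a^3 + a^2*(-260*m - 32) + a*(512*m^2 + 302*m - 24) - 60*m^3 - 710*m^2 + 120*m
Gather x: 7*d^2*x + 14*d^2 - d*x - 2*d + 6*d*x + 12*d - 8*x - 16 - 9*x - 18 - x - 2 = 14*d^2 + 10*d + x*(7*d^2 + 5*d - 18) - 36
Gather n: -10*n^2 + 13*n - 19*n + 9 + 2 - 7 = -10*n^2 - 6*n + 4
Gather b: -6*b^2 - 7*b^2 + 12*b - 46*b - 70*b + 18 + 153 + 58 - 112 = -13*b^2 - 104*b + 117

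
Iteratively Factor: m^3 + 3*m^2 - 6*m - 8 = (m + 1)*(m^2 + 2*m - 8) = (m - 2)*(m + 1)*(m + 4)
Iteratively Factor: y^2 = (y)*(y)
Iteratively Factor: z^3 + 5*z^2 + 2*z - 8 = (z + 2)*(z^2 + 3*z - 4) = (z + 2)*(z + 4)*(z - 1)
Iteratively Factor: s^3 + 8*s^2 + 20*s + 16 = (s + 4)*(s^2 + 4*s + 4) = (s + 2)*(s + 4)*(s + 2)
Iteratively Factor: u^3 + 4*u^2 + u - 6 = (u - 1)*(u^2 + 5*u + 6) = (u - 1)*(u + 2)*(u + 3)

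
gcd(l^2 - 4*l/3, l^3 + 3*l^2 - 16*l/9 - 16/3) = l - 4/3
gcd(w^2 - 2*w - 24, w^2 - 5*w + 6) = 1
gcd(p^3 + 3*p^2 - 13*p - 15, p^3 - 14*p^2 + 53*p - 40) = 1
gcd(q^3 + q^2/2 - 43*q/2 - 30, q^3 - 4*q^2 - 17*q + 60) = q^2 - q - 20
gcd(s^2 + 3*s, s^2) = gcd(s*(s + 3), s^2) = s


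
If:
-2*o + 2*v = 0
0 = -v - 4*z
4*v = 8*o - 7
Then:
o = 7/4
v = 7/4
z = -7/16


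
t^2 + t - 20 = (t - 4)*(t + 5)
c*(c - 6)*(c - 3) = c^3 - 9*c^2 + 18*c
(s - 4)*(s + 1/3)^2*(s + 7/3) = s^4 - s^3 - 31*s^2/3 - 173*s/27 - 28/27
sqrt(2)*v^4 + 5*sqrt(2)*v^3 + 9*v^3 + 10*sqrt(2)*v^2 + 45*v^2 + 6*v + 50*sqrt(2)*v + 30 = (v + 5)*(v + sqrt(2))*(v + 3*sqrt(2))*(sqrt(2)*v + 1)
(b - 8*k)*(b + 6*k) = b^2 - 2*b*k - 48*k^2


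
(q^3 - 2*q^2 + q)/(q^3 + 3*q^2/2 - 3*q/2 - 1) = 2*q*(q - 1)/(2*q^2 + 5*q + 2)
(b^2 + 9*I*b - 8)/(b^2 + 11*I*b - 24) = (b + I)/(b + 3*I)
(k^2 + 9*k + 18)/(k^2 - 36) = (k + 3)/(k - 6)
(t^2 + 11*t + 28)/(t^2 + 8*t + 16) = (t + 7)/(t + 4)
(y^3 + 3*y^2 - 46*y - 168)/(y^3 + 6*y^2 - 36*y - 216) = (y^2 - 3*y - 28)/(y^2 - 36)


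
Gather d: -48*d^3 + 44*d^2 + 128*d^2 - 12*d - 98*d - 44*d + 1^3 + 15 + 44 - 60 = -48*d^3 + 172*d^2 - 154*d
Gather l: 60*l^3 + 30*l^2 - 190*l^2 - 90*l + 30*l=60*l^3 - 160*l^2 - 60*l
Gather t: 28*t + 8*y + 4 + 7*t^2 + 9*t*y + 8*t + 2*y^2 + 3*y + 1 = 7*t^2 + t*(9*y + 36) + 2*y^2 + 11*y + 5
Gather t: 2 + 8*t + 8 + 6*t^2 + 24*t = 6*t^2 + 32*t + 10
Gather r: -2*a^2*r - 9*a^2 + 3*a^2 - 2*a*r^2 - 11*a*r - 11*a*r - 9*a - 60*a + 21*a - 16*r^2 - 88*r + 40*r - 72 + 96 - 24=-6*a^2 - 48*a + r^2*(-2*a - 16) + r*(-2*a^2 - 22*a - 48)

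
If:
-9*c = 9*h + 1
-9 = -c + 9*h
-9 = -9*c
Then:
No Solution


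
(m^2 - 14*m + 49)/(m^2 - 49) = (m - 7)/(m + 7)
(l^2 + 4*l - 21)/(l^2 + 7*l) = (l - 3)/l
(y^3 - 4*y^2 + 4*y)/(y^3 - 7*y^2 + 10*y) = (y - 2)/(y - 5)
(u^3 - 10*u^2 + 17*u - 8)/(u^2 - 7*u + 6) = (u^2 - 9*u + 8)/(u - 6)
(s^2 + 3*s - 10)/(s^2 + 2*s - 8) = (s + 5)/(s + 4)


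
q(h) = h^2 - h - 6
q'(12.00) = 23.00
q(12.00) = 126.00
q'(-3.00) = -7.00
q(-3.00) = 6.00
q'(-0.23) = -1.46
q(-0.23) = -5.72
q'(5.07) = 9.14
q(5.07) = 14.63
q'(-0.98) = -2.96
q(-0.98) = -4.06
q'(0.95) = 0.90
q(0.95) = -6.05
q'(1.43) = 1.86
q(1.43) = -5.39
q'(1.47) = 1.94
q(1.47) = -5.31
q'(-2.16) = -5.32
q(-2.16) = 0.83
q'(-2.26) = -5.52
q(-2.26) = 1.37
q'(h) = 2*h - 1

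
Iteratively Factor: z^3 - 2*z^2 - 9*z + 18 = (z - 2)*(z^2 - 9) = (z - 2)*(z + 3)*(z - 3)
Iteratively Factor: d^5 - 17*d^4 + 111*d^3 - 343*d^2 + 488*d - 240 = (d - 3)*(d^4 - 14*d^3 + 69*d^2 - 136*d + 80) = (d - 4)*(d - 3)*(d^3 - 10*d^2 + 29*d - 20) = (d - 4)^2*(d - 3)*(d^2 - 6*d + 5) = (d - 5)*(d - 4)^2*(d - 3)*(d - 1)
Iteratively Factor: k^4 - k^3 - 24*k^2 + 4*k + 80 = (k + 2)*(k^3 - 3*k^2 - 18*k + 40) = (k - 2)*(k + 2)*(k^2 - k - 20) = (k - 2)*(k + 2)*(k + 4)*(k - 5)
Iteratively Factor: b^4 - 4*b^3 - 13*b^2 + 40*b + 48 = (b + 3)*(b^3 - 7*b^2 + 8*b + 16) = (b - 4)*(b + 3)*(b^2 - 3*b - 4) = (b - 4)^2*(b + 3)*(b + 1)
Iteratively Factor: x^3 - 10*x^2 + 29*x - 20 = (x - 5)*(x^2 - 5*x + 4) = (x - 5)*(x - 1)*(x - 4)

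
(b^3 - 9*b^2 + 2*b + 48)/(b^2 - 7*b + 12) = (b^2 - 6*b - 16)/(b - 4)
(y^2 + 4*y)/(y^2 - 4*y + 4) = y*(y + 4)/(y^2 - 4*y + 4)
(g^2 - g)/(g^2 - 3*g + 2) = g/(g - 2)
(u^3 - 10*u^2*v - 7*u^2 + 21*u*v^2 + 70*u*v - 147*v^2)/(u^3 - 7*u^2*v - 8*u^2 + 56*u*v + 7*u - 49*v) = (u - 3*v)/(u - 1)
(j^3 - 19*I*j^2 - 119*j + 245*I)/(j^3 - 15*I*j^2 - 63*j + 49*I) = (j - 5*I)/(j - I)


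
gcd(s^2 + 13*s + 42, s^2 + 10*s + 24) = s + 6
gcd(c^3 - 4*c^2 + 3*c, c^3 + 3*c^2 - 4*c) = c^2 - c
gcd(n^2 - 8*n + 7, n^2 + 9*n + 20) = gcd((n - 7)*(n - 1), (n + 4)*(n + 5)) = 1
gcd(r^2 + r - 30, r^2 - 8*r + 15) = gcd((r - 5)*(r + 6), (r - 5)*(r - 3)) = r - 5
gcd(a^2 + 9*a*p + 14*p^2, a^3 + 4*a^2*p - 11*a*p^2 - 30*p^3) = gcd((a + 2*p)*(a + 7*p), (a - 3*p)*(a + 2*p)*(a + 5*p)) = a + 2*p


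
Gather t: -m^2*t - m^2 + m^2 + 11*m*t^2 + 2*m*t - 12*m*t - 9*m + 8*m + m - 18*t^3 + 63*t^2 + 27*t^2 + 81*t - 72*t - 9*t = -18*t^3 + t^2*(11*m + 90) + t*(-m^2 - 10*m)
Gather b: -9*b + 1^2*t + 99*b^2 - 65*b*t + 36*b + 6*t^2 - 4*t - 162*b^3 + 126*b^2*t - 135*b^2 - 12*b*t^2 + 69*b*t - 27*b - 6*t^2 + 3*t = -162*b^3 + b^2*(126*t - 36) + b*(-12*t^2 + 4*t)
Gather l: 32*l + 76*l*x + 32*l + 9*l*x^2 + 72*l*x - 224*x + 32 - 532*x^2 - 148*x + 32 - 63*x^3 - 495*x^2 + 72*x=l*(9*x^2 + 148*x + 64) - 63*x^3 - 1027*x^2 - 300*x + 64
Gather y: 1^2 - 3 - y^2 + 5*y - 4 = -y^2 + 5*y - 6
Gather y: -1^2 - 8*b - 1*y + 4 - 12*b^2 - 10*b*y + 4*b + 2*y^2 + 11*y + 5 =-12*b^2 - 4*b + 2*y^2 + y*(10 - 10*b) + 8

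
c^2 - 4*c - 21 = (c - 7)*(c + 3)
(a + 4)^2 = a^2 + 8*a + 16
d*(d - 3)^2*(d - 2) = d^4 - 8*d^3 + 21*d^2 - 18*d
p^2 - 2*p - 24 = (p - 6)*(p + 4)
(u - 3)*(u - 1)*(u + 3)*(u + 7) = u^4 + 6*u^3 - 16*u^2 - 54*u + 63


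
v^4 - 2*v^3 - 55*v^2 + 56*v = v*(v - 8)*(v - 1)*(v + 7)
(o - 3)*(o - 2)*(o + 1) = o^3 - 4*o^2 + o + 6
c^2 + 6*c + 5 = (c + 1)*(c + 5)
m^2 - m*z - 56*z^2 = (m - 8*z)*(m + 7*z)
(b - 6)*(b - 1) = b^2 - 7*b + 6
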